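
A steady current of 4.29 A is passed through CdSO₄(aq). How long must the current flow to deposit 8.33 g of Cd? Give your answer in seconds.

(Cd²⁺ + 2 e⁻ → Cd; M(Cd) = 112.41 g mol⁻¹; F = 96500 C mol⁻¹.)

n(Cd) = m/M = 8.33 / 112.41 = 0.07410 mol.
Each Cd atom requires 2 electrons, so n(e⁻) = 2 × 0.07410 = 0.1482 mol.
Q = n(e⁻)·F = 0.1482 × 96500 = 14300 C.
t = Q/I = 14300 / 4.290 A = 3334 s.

3330 s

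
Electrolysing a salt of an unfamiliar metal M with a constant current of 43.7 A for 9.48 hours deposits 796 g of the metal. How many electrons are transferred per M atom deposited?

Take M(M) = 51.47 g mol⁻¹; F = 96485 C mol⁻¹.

1

Q = I·t = 43.70 A × 34128 s = 1491000 C, so n(e⁻) = 1491000/96485 = 15.46 mol.
n(M) deposited = 796 / 51.47 = 15.47 mol.
Electrons per atom = n(e⁻)/n(M) = 15.46 / 15.47 = 0.999 ≈ 1, so the ion is M⁺.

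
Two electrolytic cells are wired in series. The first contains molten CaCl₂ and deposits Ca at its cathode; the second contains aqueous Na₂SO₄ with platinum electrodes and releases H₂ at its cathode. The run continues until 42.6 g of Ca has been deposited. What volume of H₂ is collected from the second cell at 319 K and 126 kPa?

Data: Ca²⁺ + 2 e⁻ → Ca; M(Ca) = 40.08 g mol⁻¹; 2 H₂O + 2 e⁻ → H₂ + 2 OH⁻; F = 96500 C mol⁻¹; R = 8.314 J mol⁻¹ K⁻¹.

n(Ca) = 42.6 / 40.08 = 1.063 mol, so n(e⁻) = 2 × 1.063 = 2.126 mol.
The cells are in series, so the same 2.126 mol of electrons passes through the second cell.
2 H₂O + 2 e⁻ → H₂ + 2 OH⁻ — 2 mol e⁻ per mol H₂, so n(H₂) = 2.126/2 = 1.063 mol.
V = nRT/P = (1.063 × 8.314 × 319) / (126 × 10³) = 0.0224 m³ = 22.4 L.

22.4 L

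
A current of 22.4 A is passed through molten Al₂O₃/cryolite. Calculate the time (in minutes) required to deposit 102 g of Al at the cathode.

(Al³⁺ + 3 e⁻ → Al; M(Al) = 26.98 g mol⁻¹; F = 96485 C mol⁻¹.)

n(Al) = m/M = 102 / 26.98 = 3.781 mol.
Each Al atom requires 3 electrons, so n(e⁻) = 3 × 3.781 = 11.34 mol.
Q = n(e⁻)·F = 11.34 × 96485 = 1094000 C.
t = Q/I = 1094000 / 22.40 A = 48850 s = 814 min.

814 min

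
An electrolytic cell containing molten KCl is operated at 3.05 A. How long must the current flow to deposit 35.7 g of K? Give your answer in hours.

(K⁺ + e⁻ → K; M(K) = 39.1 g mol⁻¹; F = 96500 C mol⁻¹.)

n(K) = m/M = 35.7 / 39.1 = 0.9130 mol.
Each K atom requires 1 electron, so n(e⁻) = 1 × 0.9130 = 0.9130 mol.
Q = n(e⁻)·F = 0.9130 × 96500 = 88110 C.
t = Q/I = 88110 / 3.050 A = 28890 s = 8.02 h.

8.02 h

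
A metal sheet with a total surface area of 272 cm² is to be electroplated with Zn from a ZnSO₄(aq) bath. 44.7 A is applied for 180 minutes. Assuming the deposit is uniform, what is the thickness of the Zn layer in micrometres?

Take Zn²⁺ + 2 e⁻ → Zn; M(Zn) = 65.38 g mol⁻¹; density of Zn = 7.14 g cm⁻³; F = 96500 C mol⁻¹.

842 μm

Q = I·t = 44.70 × 10800 = 482800 C; n(e⁻) = 5.003 mol.
n(Zn) = n(e⁻)/2 = 2.501 mol, so m = 2.501 × 65.38 = 163.5 g.
Volume = m/ρ = 163.5 / 7.14 = 22.90 cm³.
Thickness = V/A = 22.90 / 272 = 0.0842 cm = 842 μm.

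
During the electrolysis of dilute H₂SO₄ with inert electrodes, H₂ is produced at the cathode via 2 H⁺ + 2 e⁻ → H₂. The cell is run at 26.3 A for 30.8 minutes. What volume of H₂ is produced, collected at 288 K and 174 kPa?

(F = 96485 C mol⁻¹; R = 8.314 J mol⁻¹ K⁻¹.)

Q = I·t = 26.30 A × 1848.0 s = 48600 C.
n(e⁻) = Q/F = 48600 / 96485 = 0.5037 mol.
2 electrons are transferred per H₂ molecule, so n(H₂) = 0.5037 / 2 = 0.2519 mol.
V = nRT/P = (0.2519 × 8.314 × 288) / (174 × 10³ Pa) = 0.00347 m³ = 3.47 L.

3.47 L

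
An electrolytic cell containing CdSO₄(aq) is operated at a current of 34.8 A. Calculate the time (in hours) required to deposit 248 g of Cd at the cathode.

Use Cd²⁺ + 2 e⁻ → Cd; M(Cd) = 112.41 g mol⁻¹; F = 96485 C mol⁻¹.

3.40 h

n(Cd) = m/M = 248 / 112.41 = 2.206 mol.
Each Cd atom requires 2 electrons, so n(e⁻) = 2 × 2.206 = 4.412 mol.
Q = n(e⁻)·F = 4.412 × 96485 = 425700 C.
t = Q/I = 425700 / 34.80 A = 12230 s = 3.40 h.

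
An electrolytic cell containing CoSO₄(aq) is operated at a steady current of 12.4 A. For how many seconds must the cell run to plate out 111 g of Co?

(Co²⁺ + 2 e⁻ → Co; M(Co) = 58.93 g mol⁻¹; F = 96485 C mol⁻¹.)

29300 s

n(Co) = m/M = 111 / 58.93 = 1.884 mol.
Each Co atom requires 2 electrons, so n(e⁻) = 2 × 1.884 = 3.767 mol.
Q = n(e⁻)·F = 3.767 × 96485 = 363500 C.
t = Q/I = 363500 / 12.40 A = 29310 s.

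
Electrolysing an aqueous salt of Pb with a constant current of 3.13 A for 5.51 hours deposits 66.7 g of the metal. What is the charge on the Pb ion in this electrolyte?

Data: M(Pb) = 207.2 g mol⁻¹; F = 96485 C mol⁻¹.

Q = I·t = 3.130 A × 19836 s = 62090 C, so n(e⁻) = 62090/96485 = 0.6435 mol.
n(Pb) deposited = 66.7 / 207.2 = 0.3219 mol.
Electrons per atom = n(e⁻)/n(Pb) = 0.6435 / 0.3219 = 2.00 ≈ 2, so the ion is Pb²⁺.

+2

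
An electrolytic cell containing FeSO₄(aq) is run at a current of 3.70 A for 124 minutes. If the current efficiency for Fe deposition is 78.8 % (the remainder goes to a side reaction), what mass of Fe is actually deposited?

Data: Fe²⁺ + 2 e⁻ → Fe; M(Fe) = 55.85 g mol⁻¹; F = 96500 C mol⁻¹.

6.28 g

Q = I·t = 3.700 × 7440.0 = 27530 C.
n(e⁻) = 27530/96500 = 0.2853 mol; theoretically n(Fe) = 0.2853/2 = 0.1426 mol, m_theo = 7.966 g.
At 78.8 % efficiency, m_actual = 0.788 × 7.966 = 6.28 g.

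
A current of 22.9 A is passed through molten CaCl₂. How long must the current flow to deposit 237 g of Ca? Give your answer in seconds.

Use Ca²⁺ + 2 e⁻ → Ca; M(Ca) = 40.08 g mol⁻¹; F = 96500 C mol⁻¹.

n(Ca) = m/M = 237 / 40.08 = 5.913 mol.
Each Ca atom requires 2 electrons, so n(e⁻) = 2 × 5.913 = 11.83 mol.
Q = n(e⁻)·F = 11.83 × 96500 = 1141000 C.
t = Q/I = 1141000 / 22.90 A = 49840 s.

49800 s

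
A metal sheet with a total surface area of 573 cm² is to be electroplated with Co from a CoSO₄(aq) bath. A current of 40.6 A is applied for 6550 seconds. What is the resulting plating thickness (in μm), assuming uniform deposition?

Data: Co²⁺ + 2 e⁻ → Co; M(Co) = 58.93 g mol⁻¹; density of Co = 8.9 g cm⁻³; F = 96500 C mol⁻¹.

159 μm

Q = I·t = 40.60 × 6550.0 = 265900 C; n(e⁻) = 2.756 mol.
n(Co) = n(e⁻)/2 = 1.378 mol, so m = 1.378 × 58.93 = 81.20 g.
Volume = m/ρ = 81.20 / 8.9 = 9.123 cm³.
Thickness = V/A = 9.123 / 573 = 0.0159 cm = 159 μm.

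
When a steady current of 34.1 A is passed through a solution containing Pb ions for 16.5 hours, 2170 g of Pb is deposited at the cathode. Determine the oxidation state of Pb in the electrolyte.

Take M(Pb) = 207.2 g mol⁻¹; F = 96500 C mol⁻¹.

Q = I·t = 34.10 A × 59400 s = 2026000 C, so n(e⁻) = 2026000/96500 = 20.99 mol.
n(Pb) deposited = 2170 / 207.2 = 10.47 mol.
Electrons per atom = n(e⁻)/n(Pb) = 20.99 / 10.47 = 2.00 ≈ 2, so the ion is Pb²⁺.

+2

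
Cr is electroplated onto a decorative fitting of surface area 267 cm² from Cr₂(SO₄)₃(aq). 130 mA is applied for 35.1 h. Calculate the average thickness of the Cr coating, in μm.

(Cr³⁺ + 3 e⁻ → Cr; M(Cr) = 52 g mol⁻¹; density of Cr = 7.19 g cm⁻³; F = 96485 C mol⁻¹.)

15.4 μm

Q = I·t = 0.1300 × 126360 = 16430 C; n(e⁻) = 0.1703 mol.
n(Cr) = n(e⁻)/3 = 0.05675 mol, so m = 0.05675 × 52 = 2.951 g.
Volume = m/ρ = 2.951 / 7.19 = 0.4104 cm³.
Thickness = V/A = 0.4104 / 267 = 0.00154 cm = 15.4 μm.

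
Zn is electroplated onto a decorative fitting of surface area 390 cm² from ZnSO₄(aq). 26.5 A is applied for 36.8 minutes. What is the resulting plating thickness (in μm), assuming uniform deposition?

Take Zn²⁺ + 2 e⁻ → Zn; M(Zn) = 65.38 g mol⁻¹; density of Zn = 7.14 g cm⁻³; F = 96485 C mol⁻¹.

Q = I·t = 26.50 × 2208.0 = 58510 C; n(e⁻) = 0.6064 mol.
n(Zn) = n(e⁻)/2 = 0.3032 mol, so m = 0.3032 × 65.38 = 19.82 g.
Volume = m/ρ = 19.82 / 7.14 = 2.777 cm³.
Thickness = V/A = 2.777 / 390 = 0.00712 cm = 71.2 μm.

71.2 μm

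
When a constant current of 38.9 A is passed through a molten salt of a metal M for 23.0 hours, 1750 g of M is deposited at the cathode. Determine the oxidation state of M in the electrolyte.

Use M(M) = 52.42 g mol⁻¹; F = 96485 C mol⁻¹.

Q = I·t = 38.90 A × 82800 s = 3221000 C, so n(e⁻) = 3221000/96485 = 33.38 mol.
n(M) deposited = 1750 / 52.42 = 33.38 mol.
Electrons per atom = n(e⁻)/n(M) = 33.38 / 33.38 = 1.00 ≈ 1, so the ion is M⁺.

+1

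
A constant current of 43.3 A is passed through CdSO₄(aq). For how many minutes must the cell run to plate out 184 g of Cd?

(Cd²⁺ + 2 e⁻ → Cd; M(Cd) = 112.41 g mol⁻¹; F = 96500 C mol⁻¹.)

122 min

n(Cd) = m/M = 184 / 112.41 = 1.637 mol.
Each Cd atom requires 2 electrons, so n(e⁻) = 2 × 1.637 = 3.274 mol.
Q = n(e⁻)·F = 3.274 × 96500 = 315900 C.
t = Q/I = 315900 / 43.30 A = 7296 s = 122 min.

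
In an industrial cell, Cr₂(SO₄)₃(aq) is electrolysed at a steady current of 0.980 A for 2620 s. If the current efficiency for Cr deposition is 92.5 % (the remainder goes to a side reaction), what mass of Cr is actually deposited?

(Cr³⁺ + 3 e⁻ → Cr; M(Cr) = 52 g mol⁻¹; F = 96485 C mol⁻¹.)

Q = I·t = 0.9800 × 2620.0 = 2568 C.
n(e⁻) = 2568/96485 = 0.02661 mol; theoretically n(Cr) = 0.02661/3 = 0.008870 mol, m_theo = 0.4613 g.
At 92.5 % efficiency, m_actual = 0.925 × 0.4613 = 0.427 g.

0.427 g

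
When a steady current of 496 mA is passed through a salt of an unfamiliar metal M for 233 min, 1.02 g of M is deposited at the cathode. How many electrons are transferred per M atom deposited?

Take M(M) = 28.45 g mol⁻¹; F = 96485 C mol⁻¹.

2

Q = I·t = 0.4960 A × 13980 s = 6934 C, so n(e⁻) = 6934/96485 = 0.07187 mol.
n(M) deposited = 1.02 / 28.45 = 0.03585 mol.
Electrons per atom = n(e⁻)/n(M) = 0.07187 / 0.03585 = 2.00 ≈ 2, so the ion is M²⁺.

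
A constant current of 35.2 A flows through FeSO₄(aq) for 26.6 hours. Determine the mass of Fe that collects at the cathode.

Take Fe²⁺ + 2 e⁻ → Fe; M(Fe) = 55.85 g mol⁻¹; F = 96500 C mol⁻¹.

975 g

Q = I·t = 35.20 A × 95760 s = 3371000 C.
n(e⁻) = Q/F = 3371000 / 96500 = 34.93 mol.
Fe²⁺ + 2 e⁻ → Fe, so n(Fe) = n(e⁻)/2 = 17.47 mol.
m = n·M = 17.47 × 55.85 = 975 g.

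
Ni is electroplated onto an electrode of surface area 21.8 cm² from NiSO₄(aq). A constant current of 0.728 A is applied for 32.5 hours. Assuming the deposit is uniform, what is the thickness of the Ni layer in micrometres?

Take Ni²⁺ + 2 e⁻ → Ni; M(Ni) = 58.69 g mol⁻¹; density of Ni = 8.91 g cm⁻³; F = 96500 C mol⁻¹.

Q = I·t = 0.7280 × 117000 = 85180 C; n(e⁻) = 0.8827 mol.
n(Ni) = n(e⁻)/2 = 0.4413 mol, so m = 0.4413 × 58.69 = 25.90 g.
Volume = m/ρ = 25.90 / 8.91 = 2.907 cm³.
Thickness = V/A = 2.907 / 21.8 = 0.133 cm = 1330 μm.

1330 μm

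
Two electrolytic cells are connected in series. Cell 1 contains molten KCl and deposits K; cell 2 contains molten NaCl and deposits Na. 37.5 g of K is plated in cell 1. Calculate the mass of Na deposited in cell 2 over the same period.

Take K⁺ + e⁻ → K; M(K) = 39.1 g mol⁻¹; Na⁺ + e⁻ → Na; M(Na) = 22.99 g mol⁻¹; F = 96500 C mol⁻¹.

n(K) = 37.5 / 39.1 = 0.9591 mol.
Since K⁺ + e⁻ → K, n(e⁻) passed = 1 × 0.9591 = 0.9591 mol.
Cells in series carry the same charge, so the same 0.9591 mol of electrons passes through cell 2.
Na⁺ + e⁻ → Na, so n(Na) = 0.9591 / 1 = 0.9591 mol.
m(Na) = 0.9591 × 22.99 = 22.0 g.

22.0 g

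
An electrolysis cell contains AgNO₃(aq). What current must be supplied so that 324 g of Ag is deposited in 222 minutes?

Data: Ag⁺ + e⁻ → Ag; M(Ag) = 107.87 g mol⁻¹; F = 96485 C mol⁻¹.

n(Ag) = 324 / 107.87 = 3.004 mol.
n(e⁻) = 1 × 3.004 = 3.004 mol.
Q = n(e⁻)·F = 3.004 × 96485 = 289800 C.
I = Q/t = 289800 / 13320 s = 21.8 A.

21.8 A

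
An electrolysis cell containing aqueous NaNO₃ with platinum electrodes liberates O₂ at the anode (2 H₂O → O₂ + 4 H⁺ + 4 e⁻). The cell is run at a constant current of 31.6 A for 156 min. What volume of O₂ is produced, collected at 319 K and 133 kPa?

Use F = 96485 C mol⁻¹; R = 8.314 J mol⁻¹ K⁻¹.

Q = I·t = 31.60 A × 9360.0 s = 295800 C.
n(e⁻) = Q/F = 295800 / 96485 = 3.066 mol.
4 electrons are transferred per O₂ molecule, so n(O₂) = 3.066 / 4 = 0.7664 mol.
V = nRT/P = (0.7664 × 8.314 × 319) / (133 × 10³ Pa) = 0.0153 m³ = 15.3 L.

15.3 L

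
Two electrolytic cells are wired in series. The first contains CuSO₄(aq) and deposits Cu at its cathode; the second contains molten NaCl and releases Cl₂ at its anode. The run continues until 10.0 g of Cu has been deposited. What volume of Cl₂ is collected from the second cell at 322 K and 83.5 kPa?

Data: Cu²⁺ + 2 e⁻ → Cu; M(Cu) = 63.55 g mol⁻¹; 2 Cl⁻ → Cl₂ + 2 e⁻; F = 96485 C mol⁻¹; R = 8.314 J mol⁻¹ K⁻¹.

5.05 L

n(Cu) = 10.0 / 63.55 = 0.1574 mol, so n(e⁻) = 2 × 0.1574 = 0.3147 mol.
The cells are in series, so the same 0.3147 mol of electrons passes through the second cell.
2 Cl⁻ → Cl₂ + 2 e⁻ — 2 mol e⁻ per mol Cl₂, so n(Cl₂) = 0.3147/2 = 0.1574 mol.
V = nRT/P = (0.1574 × 8.314 × 322) / (83.5 × 10³) = 0.00505 m³ = 5.05 L.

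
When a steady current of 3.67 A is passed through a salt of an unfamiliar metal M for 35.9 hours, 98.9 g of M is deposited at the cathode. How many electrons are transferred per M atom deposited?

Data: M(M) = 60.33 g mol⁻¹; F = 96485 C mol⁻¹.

3

Q = I·t = 3.670 A × 129240 s = 474300 C, so n(e⁻) = 474300/96485 = 4.916 mol.
n(M) deposited = 98.9 / 60.33 = 1.639 mol.
Electrons per atom = n(e⁻)/n(M) = 4.916 / 1.639 = 3.00 ≈ 3, so the ion is M³⁺.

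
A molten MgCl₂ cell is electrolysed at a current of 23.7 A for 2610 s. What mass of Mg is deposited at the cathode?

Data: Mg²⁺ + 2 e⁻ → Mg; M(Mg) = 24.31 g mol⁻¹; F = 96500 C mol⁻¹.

Q = I·t = 23.70 A × 2610.0 s = 61860 C.
n(e⁻) = Q/F = 61860 / 96500 = 0.6410 mol.
Mg²⁺ + 2 e⁻ → Mg, so n(Mg) = n(e⁻)/2 = 0.3205 mol.
m = n·M = 0.3205 × 24.31 = 7.79 g.

7.79 g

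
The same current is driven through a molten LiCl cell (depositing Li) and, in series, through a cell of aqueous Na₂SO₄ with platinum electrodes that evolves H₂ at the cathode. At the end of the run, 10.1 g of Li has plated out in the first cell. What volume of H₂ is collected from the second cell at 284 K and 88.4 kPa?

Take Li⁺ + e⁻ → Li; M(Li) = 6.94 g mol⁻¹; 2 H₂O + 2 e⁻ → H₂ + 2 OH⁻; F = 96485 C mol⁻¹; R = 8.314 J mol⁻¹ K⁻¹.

n(Li) = 10.1 / 6.94 = 1.455 mol, so n(e⁻) = 1 × 1.455 = 1.455 mol.
The cells are in series, so the same 1.455 mol of electrons passes through the second cell.
2 H₂O + 2 e⁻ → H₂ + 2 OH⁻ — 2 mol e⁻ per mol H₂, so n(H₂) = 1.455/2 = 0.7277 mol.
V = nRT/P = (0.7277 × 8.314 × 284) / (88.4 × 10³) = 0.0194 m³ = 19.4 L.

19.4 L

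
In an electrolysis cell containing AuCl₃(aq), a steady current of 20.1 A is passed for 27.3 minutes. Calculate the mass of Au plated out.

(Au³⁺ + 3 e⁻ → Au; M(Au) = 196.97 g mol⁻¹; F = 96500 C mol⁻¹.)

Q = I·t = 20.10 A × 1638.0 s = 32920 C.
n(e⁻) = Q/F = 32920 / 96500 = 0.3412 mol.
Au³⁺ + 3 e⁻ → Au, so n(Au) = n(e⁻)/3 = 0.1137 mol.
m = n·M = 0.1137 × 196.97 = 22.4 g.

22.4 g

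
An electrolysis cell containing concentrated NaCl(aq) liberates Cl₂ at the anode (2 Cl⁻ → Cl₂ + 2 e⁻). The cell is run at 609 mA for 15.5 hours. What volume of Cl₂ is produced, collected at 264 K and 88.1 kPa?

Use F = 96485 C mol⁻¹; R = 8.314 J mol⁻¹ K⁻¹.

4.39 L

Q = I·t = 0.6090 A × 55800 s = 33980 C.
n(e⁻) = Q/F = 33980 / 96485 = 0.3522 mol.
2 electrons are transferred per Cl₂ molecule, so n(Cl₂) = 0.3522 / 2 = 0.1761 mol.
V = nRT/P = (0.1761 × 8.314 × 264) / (88.1 × 10³ Pa) = 0.00439 m³ = 4.39 L.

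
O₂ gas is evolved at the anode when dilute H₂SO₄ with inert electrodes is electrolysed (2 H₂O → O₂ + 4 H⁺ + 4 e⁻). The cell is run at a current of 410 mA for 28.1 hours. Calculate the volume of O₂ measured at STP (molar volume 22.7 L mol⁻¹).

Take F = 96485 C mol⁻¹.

2.44 L

Q = I·t = 0.4100 A × 101160 s = 41480 C.
n(e⁻) = Q/F = 41480 / 96485 = 0.4299 mol.
4 electrons are transferred per O₂ molecule, so n(O₂) = 0.4299 / 4 = 0.1075 mol.
V = n × V_m = 0.1075 × 22.7 = 2.44 L.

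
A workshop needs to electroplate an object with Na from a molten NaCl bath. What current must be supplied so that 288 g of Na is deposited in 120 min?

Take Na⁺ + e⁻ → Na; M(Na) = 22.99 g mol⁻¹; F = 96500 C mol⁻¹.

168 A

n(Na) = 288 / 22.99 = 12.53 mol.
n(e⁻) = 1 × 12.53 = 12.53 mol.
Q = n(e⁻)·F = 12.53 × 96500 = 1209000 C.
I = Q/t = 1209000 / 7200.0 s = 168 A.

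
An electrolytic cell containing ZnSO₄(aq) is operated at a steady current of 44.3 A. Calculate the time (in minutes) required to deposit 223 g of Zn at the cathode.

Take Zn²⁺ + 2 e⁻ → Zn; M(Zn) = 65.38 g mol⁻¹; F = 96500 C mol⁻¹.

n(Zn) = m/M = 223 / 65.38 = 3.411 mol.
Each Zn atom requires 2 electrons, so n(e⁻) = 2 × 3.411 = 6.822 mol.
Q = n(e⁻)·F = 6.822 × 96500 = 658300 C.
t = Q/I = 658300 / 44.30 A = 14860 s = 248 min.

248 min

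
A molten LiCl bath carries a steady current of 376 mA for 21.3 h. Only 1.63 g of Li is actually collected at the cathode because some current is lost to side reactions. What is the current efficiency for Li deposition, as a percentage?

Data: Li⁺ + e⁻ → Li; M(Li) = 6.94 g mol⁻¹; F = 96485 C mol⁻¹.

Q = I·t = 0.3760 × 76680 = 28830 C; n(e⁻) = 28830/96485 = 0.2988 mol.
Theoretical n(Li) = n(e⁻)/1 = 0.2988 mol, i.e. m_theo = 0.2988 × 6.94 = 2.074 g.
Efficiency = m_actual / m_theo = 1.63 / 2.074 = 78.6 %.

78.6 %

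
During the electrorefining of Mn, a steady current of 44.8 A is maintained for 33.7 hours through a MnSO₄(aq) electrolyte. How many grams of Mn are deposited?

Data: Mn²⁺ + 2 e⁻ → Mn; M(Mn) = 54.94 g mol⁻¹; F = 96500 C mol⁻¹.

1550 g

Q = I·t = 44.80 A × 121320 s = 5435000 C.
n(e⁻) = Q/F = 5435000 / 96500 = 56.32 mol.
Mn²⁺ + 2 e⁻ → Mn, so n(Mn) = n(e⁻)/2 = 28.16 mol.
m = n·M = 28.16 × 54.94 = 1550 g.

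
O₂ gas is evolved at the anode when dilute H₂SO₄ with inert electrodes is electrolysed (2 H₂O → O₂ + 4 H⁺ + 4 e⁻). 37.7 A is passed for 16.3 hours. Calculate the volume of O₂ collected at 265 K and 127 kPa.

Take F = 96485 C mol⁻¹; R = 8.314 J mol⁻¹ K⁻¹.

Q = I·t = 37.70 A × 58680 s = 2212000 C.
n(e⁻) = Q/F = 2212000 / 96485 = 22.93 mol.
4 electrons are transferred per O₂ molecule, so n(O₂) = 22.93 / 4 = 5.732 mol.
V = nRT/P = (5.732 × 8.314 × 265) / (127 × 10³ Pa) = 0.0994 m³ = 99.4 L.

99.4 L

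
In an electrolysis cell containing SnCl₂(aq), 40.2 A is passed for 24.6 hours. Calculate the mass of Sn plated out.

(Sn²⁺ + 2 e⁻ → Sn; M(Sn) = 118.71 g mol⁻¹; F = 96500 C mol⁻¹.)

2190 g

Q = I·t = 40.20 A × 88560 s = 3560000 C.
n(e⁻) = Q/F = 3560000 / 96500 = 36.89 mol.
Sn²⁺ + 2 e⁻ → Sn, so n(Sn) = n(e⁻)/2 = 18.45 mol.
m = n·M = 18.45 × 118.71 = 2190 g.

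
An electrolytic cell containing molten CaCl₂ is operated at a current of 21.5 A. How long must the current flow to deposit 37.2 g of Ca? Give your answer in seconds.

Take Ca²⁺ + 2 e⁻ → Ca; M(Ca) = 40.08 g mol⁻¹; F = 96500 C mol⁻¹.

8330 s

n(Ca) = m/M = 37.2 / 40.08 = 0.9281 mol.
Each Ca atom requires 2 electrons, so n(e⁻) = 2 × 0.9281 = 1.856 mol.
Q = n(e⁻)·F = 1.856 × 96500 = 179100 C.
t = Q/I = 179100 / 21.50 A = 8332 s.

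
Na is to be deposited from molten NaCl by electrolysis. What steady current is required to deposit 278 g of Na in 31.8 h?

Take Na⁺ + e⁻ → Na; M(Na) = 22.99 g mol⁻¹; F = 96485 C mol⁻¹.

10.2 A

n(Na) = 278 / 22.99 = 12.09 mol.
n(e⁻) = 1 × 12.09 = 12.09 mol.
Q = n(e⁻)·F = 12.09 × 96485 = 1167000 C.
I = Q/t = 1167000 / 114480 s = 10.2 A.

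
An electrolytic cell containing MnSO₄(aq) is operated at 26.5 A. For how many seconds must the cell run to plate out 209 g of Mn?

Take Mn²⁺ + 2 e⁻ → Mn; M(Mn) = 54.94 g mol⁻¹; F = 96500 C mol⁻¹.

27700 s

n(Mn) = m/M = 209 / 54.94 = 3.804 mol.
Each Mn atom requires 2 electrons, so n(e⁻) = 2 × 3.804 = 7.608 mol.
Q = n(e⁻)·F = 7.608 × 96500 = 734200 C.
t = Q/I = 734200 / 26.50 A = 27710 s.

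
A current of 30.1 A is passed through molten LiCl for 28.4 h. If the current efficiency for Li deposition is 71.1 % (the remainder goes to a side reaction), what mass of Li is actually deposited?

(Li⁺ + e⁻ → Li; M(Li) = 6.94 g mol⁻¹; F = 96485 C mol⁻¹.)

157 g

Q = I·t = 30.10 × 102240 = 3077000 C.
n(e⁻) = 3077000/96485 = 31.90 mol; theoretically n(Li) = 31.90/1 = 31.90 mol, m_theo = 221.4 g.
At 71.1 % efficiency, m_actual = 0.711 × 221.4 = 157 g.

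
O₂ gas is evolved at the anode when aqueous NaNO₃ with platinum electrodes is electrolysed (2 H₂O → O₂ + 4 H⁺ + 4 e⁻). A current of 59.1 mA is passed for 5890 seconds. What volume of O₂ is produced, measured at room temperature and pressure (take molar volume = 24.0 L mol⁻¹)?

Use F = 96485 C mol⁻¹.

0.0216 L

Q = I·t = 0.05910 A × 5890.0 s = 348.1 C.
n(e⁻) = Q/F = 348.1 / 96485 = 0.003608 mol.
4 electrons are transferred per O₂ molecule, so n(O₂) = 0.003608 / 4 = 0.0009020 mol.
V = n × V_m = 0.0009020 × 24.0 = 0.0216 L.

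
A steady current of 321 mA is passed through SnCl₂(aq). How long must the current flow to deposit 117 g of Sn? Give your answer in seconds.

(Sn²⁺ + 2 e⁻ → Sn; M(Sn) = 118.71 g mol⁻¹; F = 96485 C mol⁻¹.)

n(Sn) = m/M = 117 / 118.71 = 0.9856 mol.
Each Sn atom requires 2 electrons, so n(e⁻) = 2 × 0.9856 = 1.971 mol.
Q = n(e⁻)·F = 1.971 × 96485 = 190200 C.
t = Q/I = 190200 / 0.3210 A = 592500 s.

5.92 × 10⁵ s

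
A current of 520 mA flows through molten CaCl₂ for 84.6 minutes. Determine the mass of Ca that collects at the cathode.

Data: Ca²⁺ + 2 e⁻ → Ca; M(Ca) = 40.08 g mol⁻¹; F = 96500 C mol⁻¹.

0.548 g

Q = I·t = 0.5200 A × 5076.0 s = 2640 C.
n(e⁻) = Q/F = 2640 / 96500 = 0.02735 mol.
Ca²⁺ + 2 e⁻ → Ca, so n(Ca) = n(e⁻)/2 = 0.01368 mol.
m = n·M = 0.01368 × 40.08 = 0.548 g.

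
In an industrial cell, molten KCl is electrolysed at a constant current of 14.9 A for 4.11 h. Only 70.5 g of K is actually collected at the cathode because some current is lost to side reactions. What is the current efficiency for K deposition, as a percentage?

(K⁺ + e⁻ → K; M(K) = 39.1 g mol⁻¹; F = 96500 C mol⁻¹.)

78.9 %

Q = I·t = 14.90 × 14796 = 220500 C; n(e⁻) = 220500/96500 = 2.285 mol.
Theoretical n(K) = n(e⁻)/1 = 2.285 mol, i.e. m_theo = 2.285 × 39.1 = 89.33 g.
Efficiency = m_actual / m_theo = 70.5 / 89.33 = 78.9 %.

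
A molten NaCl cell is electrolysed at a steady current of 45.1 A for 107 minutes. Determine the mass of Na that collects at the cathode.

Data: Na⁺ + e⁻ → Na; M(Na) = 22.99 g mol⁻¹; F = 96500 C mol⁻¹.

Q = I·t = 45.10 A × 6420.0 s = 289500 C.
n(e⁻) = Q/F = 289500 / 96500 = 3.000 mol.
Na⁺ + e⁻ → Na, so n(Na) = n(e⁻)/1 = 3.000 mol.
m = n·M = 3.000 × 22.99 = 69.0 g.

69.0 g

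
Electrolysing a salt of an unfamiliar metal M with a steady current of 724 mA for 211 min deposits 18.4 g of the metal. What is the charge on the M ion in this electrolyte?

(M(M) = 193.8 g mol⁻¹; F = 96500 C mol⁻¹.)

Q = I·t = 0.7240 A × 12660 s = 9166 C, so n(e⁻) = 9166/96500 = 0.09498 mol.
n(M) deposited = 18.4 / 193.8 = 0.09494 mol.
Electrons per atom = n(e⁻)/n(M) = 0.09498 / 0.09494 = 1.00 ≈ 1, so the ion is M⁺.

+1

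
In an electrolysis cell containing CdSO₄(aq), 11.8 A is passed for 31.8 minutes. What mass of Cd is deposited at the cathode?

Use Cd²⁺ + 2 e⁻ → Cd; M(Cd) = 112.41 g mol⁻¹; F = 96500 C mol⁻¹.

13.1 g

Q = I·t = 11.80 A × 1908.0 s = 22510 C.
n(e⁻) = Q/F = 22510 / 96500 = 0.2333 mol.
Cd²⁺ + 2 e⁻ → Cd, so n(Cd) = n(e⁻)/2 = 0.1167 mol.
m = n·M = 0.1167 × 112.41 = 13.1 g.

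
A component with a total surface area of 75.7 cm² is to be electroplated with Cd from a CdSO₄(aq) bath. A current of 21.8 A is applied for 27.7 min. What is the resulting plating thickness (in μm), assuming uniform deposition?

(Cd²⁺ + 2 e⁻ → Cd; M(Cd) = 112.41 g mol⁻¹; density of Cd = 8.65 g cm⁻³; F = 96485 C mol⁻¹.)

322 μm

Q = I·t = 21.80 × 1662.0 = 36230 C; n(e⁻) = 0.3755 mol.
n(Cd) = n(e⁻)/2 = 0.1878 mol, so m = 0.1878 × 112.41 = 21.11 g.
Volume = m/ρ = 21.11 / 8.65 = 2.440 cm³.
Thickness = V/A = 2.440 / 75.7 = 0.0322 cm = 322 μm.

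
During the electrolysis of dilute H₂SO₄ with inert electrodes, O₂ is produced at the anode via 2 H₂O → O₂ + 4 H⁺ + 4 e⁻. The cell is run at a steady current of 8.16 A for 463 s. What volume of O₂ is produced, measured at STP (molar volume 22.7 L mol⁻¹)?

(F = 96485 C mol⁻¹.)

Q = I·t = 8.160 A × 463.00 s = 3778 C.
n(e⁻) = Q/F = 3778 / 96485 = 0.03916 mol.
4 electrons are transferred per O₂ molecule, so n(O₂) = 0.03916 / 4 = 0.009789 mol.
V = n × V_m = 0.009789 × 22.7 = 0.222 L.

0.222 L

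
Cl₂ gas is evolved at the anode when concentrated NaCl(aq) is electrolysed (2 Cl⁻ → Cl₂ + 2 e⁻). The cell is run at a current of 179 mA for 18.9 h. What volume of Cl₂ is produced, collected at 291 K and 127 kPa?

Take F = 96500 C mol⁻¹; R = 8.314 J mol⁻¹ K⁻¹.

1.20 L

Q = I·t = 0.1790 A × 68040 s = 12180 C.
n(e⁻) = Q/F = 12180 / 96500 = 0.1262 mol.
2 electrons are transferred per Cl₂ molecule, so n(Cl₂) = 0.1262 / 2 = 0.06310 mol.
V = nRT/P = (0.06310 × 8.314 × 291) / (127 × 10³ Pa) = 0.00120 m³ = 1.20 L.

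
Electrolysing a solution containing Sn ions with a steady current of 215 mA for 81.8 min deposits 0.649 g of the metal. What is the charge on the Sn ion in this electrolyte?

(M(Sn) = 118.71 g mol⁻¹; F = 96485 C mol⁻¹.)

Q = I·t = 0.2150 A × 4908.0 s = 1055 C, so n(e⁻) = 1055/96485 = 0.01094 mol.
n(Sn) deposited = 0.649 / 118.71 = 0.005467 mol.
Electrons per atom = n(e⁻)/n(Sn) = 0.01094 / 0.005467 = 2.00 ≈ 2, so the ion is Sn²⁺.

+2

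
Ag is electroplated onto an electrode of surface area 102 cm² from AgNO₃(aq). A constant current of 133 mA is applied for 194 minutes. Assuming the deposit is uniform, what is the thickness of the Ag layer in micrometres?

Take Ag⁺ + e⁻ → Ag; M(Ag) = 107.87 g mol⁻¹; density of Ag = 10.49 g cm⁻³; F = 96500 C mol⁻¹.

Q = I·t = 0.1330 × 11640 = 1548 C; n(e⁻) = 0.01604 mol.
n(Ag) = n(e⁻)/1 = 0.01604 mol, so m = 0.01604 × 107.87 = 1.731 g.
Volume = m/ρ = 1.731 / 10.49 = 0.1650 cm³.
Thickness = V/A = 0.1650 / 102 = 0.00162 cm = 16.2 μm.

16.2 μm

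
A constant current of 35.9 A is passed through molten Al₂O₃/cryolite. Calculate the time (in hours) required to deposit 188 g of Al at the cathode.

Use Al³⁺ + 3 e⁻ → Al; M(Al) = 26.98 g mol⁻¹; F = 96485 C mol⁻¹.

15.6 h

n(Al) = m/M = 188 / 26.98 = 6.968 mol.
Each Al atom requires 3 electrons, so n(e⁻) = 3 × 6.968 = 20.90 mol.
Q = n(e⁻)·F = 20.90 × 96485 = 2017000 C.
t = Q/I = 2017000 / 35.90 A = 56180 s = 15.6 h.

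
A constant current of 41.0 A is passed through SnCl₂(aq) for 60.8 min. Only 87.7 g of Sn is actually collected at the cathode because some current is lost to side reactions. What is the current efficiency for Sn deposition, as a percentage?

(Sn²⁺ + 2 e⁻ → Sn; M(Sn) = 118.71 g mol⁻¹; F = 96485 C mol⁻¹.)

95.3 %

Q = I·t = 41.00 × 3648.0 = 149600 C; n(e⁻) = 149600/96485 = 1.550 mol.
Theoretical n(Sn) = n(e⁻)/2 = 0.7751 mol, i.e. m_theo = 0.7751 × 118.71 = 92.01 g.
Efficiency = m_actual / m_theo = 87.7 / 92.01 = 95.3 %.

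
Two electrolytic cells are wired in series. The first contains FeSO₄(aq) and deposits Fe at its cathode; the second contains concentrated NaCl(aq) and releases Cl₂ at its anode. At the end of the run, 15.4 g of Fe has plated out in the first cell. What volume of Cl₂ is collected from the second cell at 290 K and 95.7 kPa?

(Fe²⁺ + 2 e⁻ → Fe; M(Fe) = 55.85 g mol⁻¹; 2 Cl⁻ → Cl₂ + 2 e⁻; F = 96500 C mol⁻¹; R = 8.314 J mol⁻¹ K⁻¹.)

6.95 L

n(Fe) = 15.4 / 55.85 = 0.2757 mol, so n(e⁻) = 2 × 0.2757 = 0.5515 mol.
The cells are in series, so the same 0.5515 mol of electrons passes through the second cell.
2 Cl⁻ → Cl₂ + 2 e⁻ — 2 mol e⁻ per mol Cl₂, so n(Cl₂) = 0.5515/2 = 0.2757 mol.
V = nRT/P = (0.2757 × 8.314 × 290) / (95.7 × 10³) = 0.00695 m³ = 6.95 L.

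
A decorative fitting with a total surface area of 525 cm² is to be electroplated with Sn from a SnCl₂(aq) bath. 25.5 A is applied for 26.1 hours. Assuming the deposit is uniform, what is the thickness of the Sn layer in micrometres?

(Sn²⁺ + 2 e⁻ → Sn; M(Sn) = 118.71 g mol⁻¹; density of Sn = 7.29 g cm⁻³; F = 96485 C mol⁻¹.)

3850 μm

Q = I·t = 25.50 × 93960 = 2396000 C; n(e⁻) = 24.83 mol.
n(Sn) = n(e⁻)/2 = 12.42 mol, so m = 12.42 × 118.71 = 1474 g.
Volume = m/ρ = 1474 / 7.29 = 202.2 cm³.
Thickness = V/A = 202.2 / 525 = 0.385 cm = 3850 μm.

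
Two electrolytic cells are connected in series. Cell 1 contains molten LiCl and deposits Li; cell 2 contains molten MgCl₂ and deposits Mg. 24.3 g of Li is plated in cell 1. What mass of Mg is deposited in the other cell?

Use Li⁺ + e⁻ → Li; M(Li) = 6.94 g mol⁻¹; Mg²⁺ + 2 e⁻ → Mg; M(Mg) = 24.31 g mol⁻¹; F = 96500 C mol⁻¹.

n(Li) = 24.3 / 6.94 = 3.501 mol.
Since Li⁺ + e⁻ → Li, n(e⁻) passed = 1 × 3.501 = 3.501 mol.
Cells in series carry the same charge, so the same 3.501 mol of electrons passes through cell 2.
Mg²⁺ + 2 e⁻ → Mg, so n(Mg) = 3.501 / 2 = 1.751 mol.
m(Mg) = 1.751 × 24.31 = 42.6 g.

42.6 g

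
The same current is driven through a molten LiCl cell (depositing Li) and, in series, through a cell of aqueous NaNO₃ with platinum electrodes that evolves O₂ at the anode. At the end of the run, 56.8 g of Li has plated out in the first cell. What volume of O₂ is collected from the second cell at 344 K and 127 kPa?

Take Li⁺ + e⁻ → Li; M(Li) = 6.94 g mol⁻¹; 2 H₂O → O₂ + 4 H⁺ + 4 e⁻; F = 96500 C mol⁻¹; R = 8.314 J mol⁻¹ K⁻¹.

n(Li) = 56.8 / 6.94 = 8.184 mol, so n(e⁻) = 1 × 8.184 = 8.184 mol.
The cells are in series, so the same 8.184 mol of electrons passes through the second cell.
2 H₂O → O₂ + 4 H⁺ + 4 e⁻ — 4 mol e⁻ per mol O₂, so n(O₂) = 8.184/4 = 2.046 mol.
V = nRT/P = (2.046 × 8.314 × 344) / (127 × 10³) = 0.0461 m³ = 46.1 L.

46.1 L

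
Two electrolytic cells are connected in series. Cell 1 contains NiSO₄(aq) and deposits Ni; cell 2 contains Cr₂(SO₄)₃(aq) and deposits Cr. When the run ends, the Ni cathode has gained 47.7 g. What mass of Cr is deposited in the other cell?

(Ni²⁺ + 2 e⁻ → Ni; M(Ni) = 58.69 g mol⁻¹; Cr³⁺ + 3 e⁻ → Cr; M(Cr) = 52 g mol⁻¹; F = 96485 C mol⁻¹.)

28.2 g

n(Ni) = 47.7 / 58.69 = 0.8127 mol.
Since Ni²⁺ + 2 e⁻ → Ni, n(e⁻) passed = 2 × 0.8127 = 1.625 mol.
Cells in series carry the same charge, so the same 1.625 mol of electrons passes through cell 2.
Cr³⁺ + 3 e⁻ → Cr, so n(Cr) = 1.625 / 3 = 0.5418 mol.
m(Cr) = 0.5418 × 52 = 28.2 g.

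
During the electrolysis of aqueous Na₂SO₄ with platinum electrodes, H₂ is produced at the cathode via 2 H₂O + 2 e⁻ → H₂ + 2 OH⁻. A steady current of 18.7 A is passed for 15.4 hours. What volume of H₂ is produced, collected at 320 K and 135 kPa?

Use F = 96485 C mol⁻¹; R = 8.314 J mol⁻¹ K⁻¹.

106 L

Q = I·t = 18.70 A × 55440 s = 1037000 C.
n(e⁻) = Q/F = 1037000 / 96485 = 10.74 mol.
2 electrons are transferred per H₂ molecule, so n(H₂) = 10.74 / 2 = 5.372 mol.
V = nRT/P = (5.372 × 8.314 × 320) / (135 × 10³ Pa) = 0.106 m³ = 106 L.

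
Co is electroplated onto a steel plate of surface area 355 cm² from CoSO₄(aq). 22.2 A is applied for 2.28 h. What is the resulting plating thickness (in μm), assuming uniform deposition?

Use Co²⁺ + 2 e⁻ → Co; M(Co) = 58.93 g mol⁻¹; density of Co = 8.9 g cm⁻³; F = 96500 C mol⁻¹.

Q = I·t = 22.20 × 8208.0 = 182200 C; n(e⁻) = 1.888 mol.
n(Co) = n(e⁻)/2 = 0.9441 mol, so m = 0.9441 × 58.93 = 55.64 g.
Volume = m/ρ = 55.64 / 8.9 = 6.251 cm³.
Thickness = V/A = 6.251 / 355 = 0.0176 cm = 176 μm.

176 μm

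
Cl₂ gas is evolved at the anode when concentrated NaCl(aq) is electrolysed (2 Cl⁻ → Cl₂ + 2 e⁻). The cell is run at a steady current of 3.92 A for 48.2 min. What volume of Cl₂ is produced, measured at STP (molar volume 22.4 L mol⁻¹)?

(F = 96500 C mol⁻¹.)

1.32 L

Q = I·t = 3.920 A × 2892.0 s = 11340 C.
n(e⁻) = Q/F = 11340 / 96500 = 0.1175 mol.
2 electrons are transferred per Cl₂ molecule, so n(Cl₂) = 0.1175 / 2 = 0.05874 mol.
V = n × V_m = 0.05874 × 22.4 = 1.32 L.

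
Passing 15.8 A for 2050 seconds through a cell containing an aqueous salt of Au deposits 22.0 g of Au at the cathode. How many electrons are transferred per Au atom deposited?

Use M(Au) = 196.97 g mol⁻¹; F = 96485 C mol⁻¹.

Q = I·t = 15.80 A × 2050.0 s = 32390 C, so n(e⁻) = 32390/96485 = 0.3357 mol.
n(Au) deposited = 22.0 / 196.97 = 0.1117 mol.
Electrons per atom = n(e⁻)/n(Au) = 0.3357 / 0.1117 = 3.01 ≈ 3, so the ion is Au³⁺.

3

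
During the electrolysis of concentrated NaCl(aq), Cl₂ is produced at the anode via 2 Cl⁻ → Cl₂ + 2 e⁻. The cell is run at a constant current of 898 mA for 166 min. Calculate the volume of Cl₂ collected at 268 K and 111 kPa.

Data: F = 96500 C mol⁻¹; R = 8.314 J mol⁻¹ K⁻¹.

Q = I·t = 0.8980 A × 9960.0 s = 8944 C.
n(e⁻) = Q/F = 8944 / 96500 = 0.09268 mol.
2 electrons are transferred per Cl₂ molecule, so n(Cl₂) = 0.09268 / 2 = 0.04634 mol.
V = nRT/P = (0.04634 × 8.314 × 268) / (111 × 10³ Pa) = 9.30 × 10⁻⁴ m³ = 0.930 L.

0.930 L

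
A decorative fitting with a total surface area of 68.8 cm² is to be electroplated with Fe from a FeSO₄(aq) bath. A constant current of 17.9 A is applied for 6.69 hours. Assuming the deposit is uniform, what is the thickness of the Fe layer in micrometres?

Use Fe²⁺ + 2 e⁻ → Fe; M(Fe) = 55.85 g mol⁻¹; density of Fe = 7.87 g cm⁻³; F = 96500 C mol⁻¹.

Q = I·t = 17.90 × 24084 = 431100 C; n(e⁻) = 4.467 mol.
n(Fe) = n(e⁻)/2 = 2.234 mol, so m = 2.234 × 55.85 = 124.8 g.
Volume = m/ρ = 124.8 / 7.87 = 15.85 cm³.
Thickness = V/A = 15.85 / 68.8 = 0.230 cm = 2300 μm.

2300 μm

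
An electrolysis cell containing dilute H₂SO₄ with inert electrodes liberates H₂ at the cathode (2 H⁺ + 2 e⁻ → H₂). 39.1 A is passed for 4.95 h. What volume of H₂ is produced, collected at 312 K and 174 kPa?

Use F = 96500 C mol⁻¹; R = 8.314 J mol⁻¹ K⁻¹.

53.8 L

Q = I·t = 39.10 A × 17820 s = 696800 C.
n(e⁻) = Q/F = 696800 / 96500 = 7.220 mol.
2 electrons are transferred per H₂ molecule, so n(H₂) = 7.220 / 2 = 3.610 mol.
V = nRT/P = (3.610 × 8.314 × 312) / (174 × 10³ Pa) = 0.0538 m³ = 53.8 L.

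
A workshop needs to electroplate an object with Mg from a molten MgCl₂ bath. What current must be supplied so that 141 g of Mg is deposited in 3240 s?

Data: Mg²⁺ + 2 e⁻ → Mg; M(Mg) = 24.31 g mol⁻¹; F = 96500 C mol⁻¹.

n(Mg) = 141 / 24.31 = 5.800 mol.
n(e⁻) = 2 × 5.800 = 11.60 mol.
Q = n(e⁻)·F = 11.60 × 96500 = 1119000 C.
I = Q/t = 1119000 / 3240.0 s = 345 A.

345 A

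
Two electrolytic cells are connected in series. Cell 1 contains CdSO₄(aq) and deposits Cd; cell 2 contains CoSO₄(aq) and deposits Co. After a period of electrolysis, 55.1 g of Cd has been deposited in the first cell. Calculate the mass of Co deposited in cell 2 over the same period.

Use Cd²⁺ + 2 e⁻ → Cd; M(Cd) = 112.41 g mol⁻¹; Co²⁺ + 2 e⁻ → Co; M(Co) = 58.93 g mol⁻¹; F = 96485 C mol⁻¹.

28.9 g

n(Cd) = 55.1 / 112.41 = 0.4902 mol.
Since Cd²⁺ + 2 e⁻ → Cd, n(e⁻) passed = 2 × 0.4902 = 0.9803 mol.
Cells in series carry the same charge, so the same 0.9803 mol of electrons passes through cell 2.
Co²⁺ + 2 e⁻ → Co, so n(Co) = 0.9803 / 2 = 0.4902 mol.
m(Co) = 0.4902 × 58.93 = 28.9 g.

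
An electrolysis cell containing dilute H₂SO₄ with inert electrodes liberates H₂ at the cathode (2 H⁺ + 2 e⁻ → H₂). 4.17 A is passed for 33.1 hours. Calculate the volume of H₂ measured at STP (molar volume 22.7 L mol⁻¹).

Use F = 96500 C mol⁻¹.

58.4 L

Q = I·t = 4.170 A × 119160 s = 496900 C.
n(e⁻) = Q/F = 496900 / 96500 = 5.149 mol.
2 electrons are transferred per H₂ molecule, so n(H₂) = 5.149 / 2 = 2.575 mol.
V = n × V_m = 2.575 × 22.7 = 58.4 L.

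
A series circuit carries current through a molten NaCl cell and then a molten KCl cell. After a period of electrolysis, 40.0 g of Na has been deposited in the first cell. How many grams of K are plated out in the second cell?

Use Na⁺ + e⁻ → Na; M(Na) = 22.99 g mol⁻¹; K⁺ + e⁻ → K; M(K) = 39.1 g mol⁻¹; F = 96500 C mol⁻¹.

68.0 g

n(Na) = 40.0 / 22.99 = 1.740 mol.
Since Na⁺ + e⁻ → Na, n(e⁻) passed = 1 × 1.740 = 1.740 mol.
Cells in series carry the same charge, so the same 1.740 mol of electrons passes through cell 2.
K⁺ + e⁻ → K, so n(K) = 1.740 / 1 = 1.740 mol.
m(K) = 1.740 × 39.1 = 68.0 g.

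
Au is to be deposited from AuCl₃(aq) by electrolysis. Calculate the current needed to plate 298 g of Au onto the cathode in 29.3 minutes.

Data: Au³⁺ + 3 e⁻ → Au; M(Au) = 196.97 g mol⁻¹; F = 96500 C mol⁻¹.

249 A

n(Au) = 298 / 196.97 = 1.513 mol.
n(e⁻) = 3 × 1.513 = 4.539 mol.
Q = n(e⁻)·F = 4.539 × 96500 = 438000 C.
I = Q/t = 438000 / 1758.0 s = 249 A.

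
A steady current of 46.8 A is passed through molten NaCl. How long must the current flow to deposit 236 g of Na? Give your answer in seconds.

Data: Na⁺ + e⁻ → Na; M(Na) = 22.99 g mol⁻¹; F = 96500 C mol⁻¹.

21200 s

n(Na) = m/M = 236 / 22.99 = 10.27 mol.
Each Na atom requires 1 electron, so n(e⁻) = 1 × 10.27 = 10.27 mol.
Q = n(e⁻)·F = 10.27 × 96500 = 990600 C.
t = Q/I = 990600 / 46.80 A = 21170 s.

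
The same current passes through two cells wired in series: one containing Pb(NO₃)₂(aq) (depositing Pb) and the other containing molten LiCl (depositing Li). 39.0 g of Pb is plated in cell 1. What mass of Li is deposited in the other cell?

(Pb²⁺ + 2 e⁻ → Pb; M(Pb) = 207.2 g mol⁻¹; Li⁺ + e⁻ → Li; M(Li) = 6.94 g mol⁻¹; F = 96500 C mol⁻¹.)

2.61 g

n(Pb) = 39.0 / 207.2 = 0.1882 mol.
Since Pb²⁺ + 2 e⁻ → Pb, n(e⁻) passed = 2 × 0.1882 = 0.3764 mol.
Cells in series carry the same charge, so the same 0.3764 mol of electrons passes through cell 2.
Li⁺ + e⁻ → Li, so n(Li) = 0.3764 / 1 = 0.3764 mol.
m(Li) = 0.3764 × 6.94 = 2.61 g.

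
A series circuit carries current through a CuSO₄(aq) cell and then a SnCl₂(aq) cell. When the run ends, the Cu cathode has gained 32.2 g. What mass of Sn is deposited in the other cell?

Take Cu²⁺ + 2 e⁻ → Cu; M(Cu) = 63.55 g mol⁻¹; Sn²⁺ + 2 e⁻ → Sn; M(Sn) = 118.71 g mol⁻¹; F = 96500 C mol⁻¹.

n(Cu) = 32.2 / 63.55 = 0.5067 mol.
Since Cu²⁺ + 2 e⁻ → Cu, n(e⁻) passed = 2 × 0.5067 = 1.013 mol.
Cells in series carry the same charge, so the same 1.013 mol of electrons passes through cell 2.
Sn²⁺ + 2 e⁻ → Sn, so n(Sn) = 1.013 / 2 = 0.5067 mol.
m(Sn) = 0.5067 × 118.71 = 60.1 g.

60.1 g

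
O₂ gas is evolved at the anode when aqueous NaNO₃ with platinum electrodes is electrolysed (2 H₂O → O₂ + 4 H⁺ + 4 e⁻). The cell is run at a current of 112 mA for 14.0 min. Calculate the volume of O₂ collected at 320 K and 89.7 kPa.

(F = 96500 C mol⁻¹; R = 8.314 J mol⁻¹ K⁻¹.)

0.00723 L

Q = I·t = 0.1120 A × 840.00 s = 94.08 C.
n(e⁻) = Q/F = 94.08 / 96500 = 0.0009749 mol.
4 electrons are transferred per O₂ molecule, so n(O₂) = 0.0009749 / 4 = 0.0002437 mol.
V = nRT/P = (0.0002437 × 8.314 × 320) / (89.7 × 10³ Pa) = 7.23 × 10⁻⁶ m³ = 0.00723 L.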